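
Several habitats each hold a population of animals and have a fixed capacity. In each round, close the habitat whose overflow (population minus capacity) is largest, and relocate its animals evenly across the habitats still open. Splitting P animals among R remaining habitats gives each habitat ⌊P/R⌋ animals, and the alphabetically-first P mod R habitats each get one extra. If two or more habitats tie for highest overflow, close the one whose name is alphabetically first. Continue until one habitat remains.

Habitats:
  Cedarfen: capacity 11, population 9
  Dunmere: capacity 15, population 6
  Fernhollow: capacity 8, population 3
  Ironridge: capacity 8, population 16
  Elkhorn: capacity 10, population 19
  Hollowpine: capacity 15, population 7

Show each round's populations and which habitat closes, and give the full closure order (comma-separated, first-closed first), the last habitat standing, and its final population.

Closure order: Elkhorn, Ironridge, Cedarfen, Fernhollow, Dunmere
Last habitat: Hollowpine with 60 animals

Round 1: Cedarfen=9 Dunmere=6 Elkhorn=19 Fernhollow=3 Hollowpine=7 Ironridge=16 → close Elkhorn (overflow 9)
  19÷5 = 3 each, +1 to first 4
Round 2: Cedarfen=13 Dunmere=10 Fernhollow=7 Hollowpine=11 Ironridge=19 → close Ironridge (overflow 11)
  19÷4 = 4 each, +1 to first 3
Round 3: Cedarfen=18 Dunmere=15 Fernhollow=12 Hollowpine=15 → close Cedarfen (overflow 7)
  18÷3 = 6 each, +1 to first 0
Round 4: Dunmere=21 Fernhollow=18 Hollowpine=21 → close Fernhollow (overflow 10)
  18÷2 = 9 each, +1 to first 0
Round 5: Dunmere=30 Hollowpine=30 → close Dunmere (overflow 15)
  30÷1 = 30 each, +1 to first 0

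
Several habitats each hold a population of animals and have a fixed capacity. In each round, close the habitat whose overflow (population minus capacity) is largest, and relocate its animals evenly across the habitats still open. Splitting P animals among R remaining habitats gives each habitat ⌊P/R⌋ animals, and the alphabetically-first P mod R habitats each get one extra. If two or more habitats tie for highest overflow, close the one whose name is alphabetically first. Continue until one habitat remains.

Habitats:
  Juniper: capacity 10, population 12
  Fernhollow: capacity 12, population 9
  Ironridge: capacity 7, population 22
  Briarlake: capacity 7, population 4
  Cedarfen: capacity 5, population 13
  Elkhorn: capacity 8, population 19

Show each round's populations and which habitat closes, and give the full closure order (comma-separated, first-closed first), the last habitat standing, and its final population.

Closure order: Ironridge, Elkhorn, Cedarfen, Juniper, Briarlake
Last habitat: Fernhollow with 79 animals

Round 1: Briarlake=4 Cedarfen=13 Elkhorn=19 Fernhollow=9 Ironridge=22 Juniper=12 → close Ironridge (overflow 15)
  22÷5 = 4 each, +1 to first 2
Round 2: Briarlake=9 Cedarfen=18 Elkhorn=23 Fernhollow=13 Juniper=16 → close Elkhorn (overflow 15)
  23÷4 = 5 each, +1 to first 3
Round 3: Briarlake=15 Cedarfen=24 Fernhollow=19 Juniper=21 → close Cedarfen (overflow 19)
  24÷3 = 8 each, +1 to first 0
Round 4: Briarlake=23 Fernhollow=27 Juniper=29 → close Juniper (overflow 19)
  29÷2 = 14 each, +1 to first 1
Round 5: Briarlake=38 Fernhollow=41 → close Briarlake (overflow 31)
  38÷1 = 38 each, +1 to first 0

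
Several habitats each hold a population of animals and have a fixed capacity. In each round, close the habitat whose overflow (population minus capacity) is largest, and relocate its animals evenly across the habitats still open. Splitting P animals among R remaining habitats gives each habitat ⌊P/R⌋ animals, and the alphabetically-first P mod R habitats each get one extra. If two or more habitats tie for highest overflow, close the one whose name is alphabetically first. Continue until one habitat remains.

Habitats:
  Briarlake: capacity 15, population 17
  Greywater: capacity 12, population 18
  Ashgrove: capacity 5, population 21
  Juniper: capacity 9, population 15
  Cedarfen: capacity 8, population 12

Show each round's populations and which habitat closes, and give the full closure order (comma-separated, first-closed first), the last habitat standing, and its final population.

Closure order: Ashgrove, Greywater, Juniper, Briarlake
Last habitat: Cedarfen with 83 animals

Round 1: Ashgrove=21 Briarlake=17 Cedarfen=12 Greywater=18 Juniper=15 → close Ashgrove (overflow 16)
  21÷4 = 5 each, +1 to first 1
Round 2: Briarlake=23 Cedarfen=17 Greywater=23 Juniper=20 → close Greywater (overflow 11)
  23÷3 = 7 each, +1 to first 2
Round 3: Briarlake=31 Cedarfen=25 Juniper=27 → close Juniper (overflow 18)
  27÷2 = 13 each, +1 to first 1
Round 4: Briarlake=45 Cedarfen=38 → close Briarlake (overflow 30)
  45÷1 = 45 each, +1 to first 0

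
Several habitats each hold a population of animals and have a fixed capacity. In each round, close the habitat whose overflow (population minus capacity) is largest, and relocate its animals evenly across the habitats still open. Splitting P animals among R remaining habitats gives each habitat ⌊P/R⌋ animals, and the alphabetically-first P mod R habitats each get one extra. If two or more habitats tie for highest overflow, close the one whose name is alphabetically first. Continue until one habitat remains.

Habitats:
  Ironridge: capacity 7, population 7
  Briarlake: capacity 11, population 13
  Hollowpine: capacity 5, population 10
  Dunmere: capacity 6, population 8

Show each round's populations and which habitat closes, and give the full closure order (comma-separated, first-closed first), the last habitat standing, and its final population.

Round 1: Briarlake=13 Dunmere=8 Hollowpine=10 Ironridge=7 → close Hollowpine (overflow 5)
  10÷3 = 3 each, +1 to first 1
Round 2: Briarlake=17 Dunmere=11 Ironridge=10 → close Briarlake (overflow 6)
  17÷2 = 8 each, +1 to first 1
Round 3: Dunmere=20 Ironridge=18 → close Dunmere (overflow 14)
  20÷1 = 20 each, +1 to first 0

Closure order: Hollowpine, Briarlake, Dunmere
Last habitat: Ironridge with 38 animals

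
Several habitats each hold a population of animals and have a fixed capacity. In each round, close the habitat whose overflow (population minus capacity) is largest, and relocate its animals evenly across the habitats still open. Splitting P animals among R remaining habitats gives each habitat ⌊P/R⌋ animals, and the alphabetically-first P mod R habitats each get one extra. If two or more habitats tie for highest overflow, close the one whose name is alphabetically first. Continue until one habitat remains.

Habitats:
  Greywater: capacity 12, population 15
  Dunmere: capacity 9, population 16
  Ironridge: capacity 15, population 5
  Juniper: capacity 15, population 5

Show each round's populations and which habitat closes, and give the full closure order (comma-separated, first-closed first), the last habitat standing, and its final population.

Closure order: Dunmere, Greywater, Ironridge
Last habitat: Juniper with 41 animals

Round 1: Dunmere=16 Greywater=15 Ironridge=5 Juniper=5 → close Dunmere (overflow 7)
  16÷3 = 5 each, +1 to first 1
Round 2: Greywater=21 Ironridge=10 Juniper=10 → close Greywater (overflow 9)
  21÷2 = 10 each, +1 to first 1
Round 3: Ironridge=21 Juniper=20 → close Ironridge (overflow 6)
  21÷1 = 21 each, +1 to first 0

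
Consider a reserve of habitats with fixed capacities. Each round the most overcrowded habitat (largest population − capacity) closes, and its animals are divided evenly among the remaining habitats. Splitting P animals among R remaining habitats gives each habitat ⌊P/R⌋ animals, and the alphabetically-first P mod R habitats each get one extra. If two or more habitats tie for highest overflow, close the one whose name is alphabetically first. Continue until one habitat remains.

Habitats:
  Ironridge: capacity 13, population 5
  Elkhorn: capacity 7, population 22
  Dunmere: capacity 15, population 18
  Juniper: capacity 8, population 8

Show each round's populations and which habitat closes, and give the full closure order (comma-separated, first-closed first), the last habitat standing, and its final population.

Round 1: Dunmere=18 Elkhorn=22 Ironridge=5 Juniper=8 → close Elkhorn (overflow 15)
  22÷3 = 7 each, +1 to first 1
Round 2: Dunmere=26 Ironridge=12 Juniper=15 → close Dunmere (overflow 11)
  26÷2 = 13 each, +1 to first 0
Round 3: Ironridge=25 Juniper=28 → close Juniper (overflow 20)
  28÷1 = 28 each, +1 to first 0

Closure order: Elkhorn, Dunmere, Juniper
Last habitat: Ironridge with 53 animals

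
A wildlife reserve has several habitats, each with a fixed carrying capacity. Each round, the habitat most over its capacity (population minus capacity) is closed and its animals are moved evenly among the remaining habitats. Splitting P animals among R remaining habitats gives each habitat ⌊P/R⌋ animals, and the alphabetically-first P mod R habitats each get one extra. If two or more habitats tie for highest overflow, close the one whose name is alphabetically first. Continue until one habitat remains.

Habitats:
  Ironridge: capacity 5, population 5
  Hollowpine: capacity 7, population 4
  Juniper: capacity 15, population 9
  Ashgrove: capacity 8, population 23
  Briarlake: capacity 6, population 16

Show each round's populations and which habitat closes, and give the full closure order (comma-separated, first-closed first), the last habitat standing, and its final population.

Closure order: Ashgrove, Briarlake, Ironridge, Hollowpine
Last habitat: Juniper with 57 animals

Round 1: Ashgrove=23 Briarlake=16 Hollowpine=4 Ironridge=5 Juniper=9 → close Ashgrove (overflow 15)
  23÷4 = 5 each, +1 to first 3
Round 2: Briarlake=22 Hollowpine=10 Ironridge=11 Juniper=14 → close Briarlake (overflow 16)
  22÷3 = 7 each, +1 to first 1
Round 3: Hollowpine=18 Ironridge=18 Juniper=21 → close Ironridge (overflow 13)
  18÷2 = 9 each, +1 to first 0
Round 4: Hollowpine=27 Juniper=30 → close Hollowpine (overflow 20)
  27÷1 = 27 each, +1 to first 0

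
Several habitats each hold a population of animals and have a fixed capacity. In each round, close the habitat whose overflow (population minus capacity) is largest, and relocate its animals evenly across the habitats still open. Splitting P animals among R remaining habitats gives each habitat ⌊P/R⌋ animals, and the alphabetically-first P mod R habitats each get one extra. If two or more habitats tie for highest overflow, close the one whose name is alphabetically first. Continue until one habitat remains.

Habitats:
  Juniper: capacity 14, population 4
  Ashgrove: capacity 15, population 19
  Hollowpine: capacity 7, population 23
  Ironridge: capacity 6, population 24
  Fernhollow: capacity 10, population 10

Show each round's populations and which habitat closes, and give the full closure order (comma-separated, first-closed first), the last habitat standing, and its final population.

Round 1: Ashgrove=19 Fernhollow=10 Hollowpine=23 Ironridge=24 Juniper=4 → close Ironridge (overflow 18)
  24÷4 = 6 each, +1 to first 0
Round 2: Ashgrove=25 Fernhollow=16 Hollowpine=29 Juniper=10 → close Hollowpine (overflow 22)
  29÷3 = 9 each, +1 to first 2
Round 3: Ashgrove=35 Fernhollow=26 Juniper=19 → close Ashgrove (overflow 20)
  35÷2 = 17 each, +1 to first 1
Round 4: Fernhollow=44 Juniper=36 → close Fernhollow (overflow 34)
  44÷1 = 44 each, +1 to first 0

Closure order: Ironridge, Hollowpine, Ashgrove, Fernhollow
Last habitat: Juniper with 80 animals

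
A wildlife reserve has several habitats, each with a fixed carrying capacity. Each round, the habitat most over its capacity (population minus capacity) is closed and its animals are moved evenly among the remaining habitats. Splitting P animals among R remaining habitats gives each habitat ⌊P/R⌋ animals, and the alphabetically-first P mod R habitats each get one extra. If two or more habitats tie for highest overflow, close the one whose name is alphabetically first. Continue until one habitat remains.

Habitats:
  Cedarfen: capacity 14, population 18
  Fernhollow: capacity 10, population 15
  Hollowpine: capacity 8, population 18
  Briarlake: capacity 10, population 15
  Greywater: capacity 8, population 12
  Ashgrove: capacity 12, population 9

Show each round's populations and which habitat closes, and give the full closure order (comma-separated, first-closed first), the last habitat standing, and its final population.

Round 1: Ashgrove=9 Briarlake=15 Cedarfen=18 Fernhollow=15 Greywater=12 Hollowpine=18 → close Hollowpine (overflow 10)
  18÷5 = 3 each, +1 to first 3
Round 2: Ashgrove=13 Briarlake=19 Cedarfen=22 Fernhollow=18 Greywater=15 → close Briarlake (overflow 9)
  19÷4 = 4 each, +1 to first 3
Round 3: Ashgrove=18 Cedarfen=27 Fernhollow=23 Greywater=19 → close Cedarfen (overflow 13)
  27÷3 = 9 each, +1 to first 0
Round 4: Ashgrove=27 Fernhollow=32 Greywater=28 → close Fernhollow (overflow 22)
  32÷2 = 16 each, +1 to first 0
Round 5: Ashgrove=43 Greywater=44 → close Greywater (overflow 36)
  44÷1 = 44 each, +1 to first 0

Closure order: Hollowpine, Briarlake, Cedarfen, Fernhollow, Greywater
Last habitat: Ashgrove with 87 animals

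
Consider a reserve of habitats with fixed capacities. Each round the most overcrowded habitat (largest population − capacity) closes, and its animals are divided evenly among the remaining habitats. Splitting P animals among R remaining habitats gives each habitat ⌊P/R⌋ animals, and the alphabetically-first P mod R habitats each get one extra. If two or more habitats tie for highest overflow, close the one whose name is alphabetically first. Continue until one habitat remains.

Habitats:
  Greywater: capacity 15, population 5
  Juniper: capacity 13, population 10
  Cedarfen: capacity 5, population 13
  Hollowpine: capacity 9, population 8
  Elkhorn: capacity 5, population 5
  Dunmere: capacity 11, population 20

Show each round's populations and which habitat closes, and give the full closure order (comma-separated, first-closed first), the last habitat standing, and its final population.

Closure order: Dunmere, Cedarfen, Elkhorn, Hollowpine, Juniper
Last habitat: Greywater with 61 animals

Round 1: Cedarfen=13 Dunmere=20 Elkhorn=5 Greywater=5 Hollowpine=8 Juniper=10 → close Dunmere (overflow 9)
  20÷5 = 4 each, +1 to first 0
Round 2: Cedarfen=17 Elkhorn=9 Greywater=9 Hollowpine=12 Juniper=14 → close Cedarfen (overflow 12)
  17÷4 = 4 each, +1 to first 1
Round 3: Elkhorn=14 Greywater=13 Hollowpine=16 Juniper=18 → close Elkhorn (overflow 9)
  14÷3 = 4 each, +1 to first 2
Round 4: Greywater=18 Hollowpine=21 Juniper=22 → close Hollowpine (overflow 12)
  21÷2 = 10 each, +1 to first 1
Round 5: Greywater=29 Juniper=32 → close Juniper (overflow 19)
  32÷1 = 32 each, +1 to first 0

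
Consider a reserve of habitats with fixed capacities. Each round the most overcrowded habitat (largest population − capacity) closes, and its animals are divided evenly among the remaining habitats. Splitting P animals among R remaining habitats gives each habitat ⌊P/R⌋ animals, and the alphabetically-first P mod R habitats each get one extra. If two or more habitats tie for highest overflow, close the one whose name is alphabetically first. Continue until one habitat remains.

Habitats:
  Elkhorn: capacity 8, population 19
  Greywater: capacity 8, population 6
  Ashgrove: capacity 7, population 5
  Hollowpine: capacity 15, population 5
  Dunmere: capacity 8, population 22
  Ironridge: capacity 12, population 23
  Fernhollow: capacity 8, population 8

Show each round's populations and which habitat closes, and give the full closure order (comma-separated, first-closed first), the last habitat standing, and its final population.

Round 1: Ashgrove=5 Dunmere=22 Elkhorn=19 Fernhollow=8 Greywater=6 Hollowpine=5 Ironridge=23 → close Dunmere (overflow 14)
  22÷6 = 3 each, +1 to first 4
Round 2: Ashgrove=9 Elkhorn=23 Fernhollow=12 Greywater=10 Hollowpine=8 Ironridge=26 → close Elkhorn (overflow 15)
  23÷5 = 4 each, +1 to first 3
Round 3: Ashgrove=14 Fernhollow=17 Greywater=15 Hollowpine=12 Ironridge=30 → close Ironridge (overflow 18)
  30÷4 = 7 each, +1 to first 2
Round 4: Ashgrove=22 Fernhollow=25 Greywater=22 Hollowpine=19 → close Fernhollow (overflow 17)
  25÷3 = 8 each, +1 to first 1
Round 5: Ashgrove=31 Greywater=30 Hollowpine=27 → close Ashgrove (overflow 24)
  31÷2 = 15 each, +1 to first 1
Round 6: Greywater=46 Hollowpine=42 → close Greywater (overflow 38)
  46÷1 = 46 each, +1 to first 0

Closure order: Dunmere, Elkhorn, Ironridge, Fernhollow, Ashgrove, Greywater
Last habitat: Hollowpine with 88 animals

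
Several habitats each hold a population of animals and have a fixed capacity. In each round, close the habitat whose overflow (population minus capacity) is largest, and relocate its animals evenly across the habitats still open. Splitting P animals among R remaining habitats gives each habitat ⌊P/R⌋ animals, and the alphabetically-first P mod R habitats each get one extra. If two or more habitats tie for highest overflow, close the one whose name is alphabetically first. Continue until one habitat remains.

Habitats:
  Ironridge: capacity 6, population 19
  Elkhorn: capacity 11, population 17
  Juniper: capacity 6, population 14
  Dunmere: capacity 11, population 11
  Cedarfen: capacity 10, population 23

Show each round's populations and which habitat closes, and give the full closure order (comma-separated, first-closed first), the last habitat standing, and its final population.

Round 1: Cedarfen=23 Dunmere=11 Elkhorn=17 Ironridge=19 Juniper=14 → close Cedarfen (overflow 13)
  23÷4 = 5 each, +1 to first 3
Round 2: Dunmere=17 Elkhorn=23 Ironridge=25 Juniper=19 → close Ironridge (overflow 19)
  25÷3 = 8 each, +1 to first 1
Round 3: Dunmere=26 Elkhorn=31 Juniper=27 → close Juniper (overflow 21)
  27÷2 = 13 each, +1 to first 1
Round 4: Dunmere=40 Elkhorn=44 → close Elkhorn (overflow 33)
  44÷1 = 44 each, +1 to first 0

Closure order: Cedarfen, Ironridge, Juniper, Elkhorn
Last habitat: Dunmere with 84 animals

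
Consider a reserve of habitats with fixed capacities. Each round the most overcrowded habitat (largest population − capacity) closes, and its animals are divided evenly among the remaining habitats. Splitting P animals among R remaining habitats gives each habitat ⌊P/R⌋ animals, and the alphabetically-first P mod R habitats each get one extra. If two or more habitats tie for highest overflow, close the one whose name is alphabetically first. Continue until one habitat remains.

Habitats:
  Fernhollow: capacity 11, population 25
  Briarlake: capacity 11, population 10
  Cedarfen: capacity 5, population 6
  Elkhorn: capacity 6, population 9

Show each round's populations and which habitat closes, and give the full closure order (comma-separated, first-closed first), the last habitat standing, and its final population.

Closure order: Fernhollow, Elkhorn, Briarlake
Last habitat: Cedarfen with 50 animals

Round 1: Briarlake=10 Cedarfen=6 Elkhorn=9 Fernhollow=25 → close Fernhollow (overflow 14)
  25÷3 = 8 each, +1 to first 1
Round 2: Briarlake=19 Cedarfen=14 Elkhorn=17 → close Elkhorn (overflow 11)
  17÷2 = 8 each, +1 to first 1
Round 3: Briarlake=28 Cedarfen=22 → close Briarlake (overflow 17)
  28÷1 = 28 each, +1 to first 0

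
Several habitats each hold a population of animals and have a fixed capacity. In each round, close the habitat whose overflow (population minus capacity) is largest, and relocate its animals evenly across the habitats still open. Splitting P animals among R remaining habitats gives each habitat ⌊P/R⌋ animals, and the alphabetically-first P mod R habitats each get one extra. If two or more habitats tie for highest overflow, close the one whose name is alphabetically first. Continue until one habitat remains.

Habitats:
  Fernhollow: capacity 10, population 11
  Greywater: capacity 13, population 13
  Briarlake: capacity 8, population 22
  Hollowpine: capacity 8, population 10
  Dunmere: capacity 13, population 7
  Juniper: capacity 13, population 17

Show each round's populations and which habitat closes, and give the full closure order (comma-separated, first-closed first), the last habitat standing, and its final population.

Round 1: Briarlake=22 Dunmere=7 Fernhollow=11 Greywater=13 Hollowpine=10 Juniper=17 → close Briarlake (overflow 14)
  22÷5 = 4 each, +1 to first 2
Round 2: Dunmere=12 Fernhollow=16 Greywater=17 Hollowpine=14 Juniper=21 → close Juniper (overflow 8)
  21÷4 = 5 each, +1 to first 1
Round 3: Dunmere=18 Fernhollow=21 Greywater=22 Hollowpine=19 → close Fernhollow (overflow 11)
  21÷3 = 7 each, +1 to first 0
Round 4: Dunmere=25 Greywater=29 Hollowpine=26 → close Hollowpine (overflow 18)
  26÷2 = 13 each, +1 to first 0
Round 5: Dunmere=38 Greywater=42 → close Greywater (overflow 29)
  42÷1 = 42 each, +1 to first 0

Closure order: Briarlake, Juniper, Fernhollow, Hollowpine, Greywater
Last habitat: Dunmere with 80 animals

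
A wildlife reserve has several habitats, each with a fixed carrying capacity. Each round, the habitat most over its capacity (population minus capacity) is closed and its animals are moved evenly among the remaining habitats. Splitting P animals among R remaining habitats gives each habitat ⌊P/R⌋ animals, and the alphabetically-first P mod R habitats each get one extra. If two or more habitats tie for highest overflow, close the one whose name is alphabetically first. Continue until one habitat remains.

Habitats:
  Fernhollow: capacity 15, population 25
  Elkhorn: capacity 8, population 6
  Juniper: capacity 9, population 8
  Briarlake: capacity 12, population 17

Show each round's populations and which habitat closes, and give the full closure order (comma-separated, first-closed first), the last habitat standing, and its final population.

Closure order: Fernhollow, Briarlake, Juniper
Last habitat: Elkhorn with 56 animals

Round 1: Briarlake=17 Elkhorn=6 Fernhollow=25 Juniper=8 → close Fernhollow (overflow 10)
  25÷3 = 8 each, +1 to first 1
Round 2: Briarlake=26 Elkhorn=14 Juniper=16 → close Briarlake (overflow 14)
  26÷2 = 13 each, +1 to first 0
Round 3: Elkhorn=27 Juniper=29 → close Juniper (overflow 20)
  29÷1 = 29 each, +1 to first 0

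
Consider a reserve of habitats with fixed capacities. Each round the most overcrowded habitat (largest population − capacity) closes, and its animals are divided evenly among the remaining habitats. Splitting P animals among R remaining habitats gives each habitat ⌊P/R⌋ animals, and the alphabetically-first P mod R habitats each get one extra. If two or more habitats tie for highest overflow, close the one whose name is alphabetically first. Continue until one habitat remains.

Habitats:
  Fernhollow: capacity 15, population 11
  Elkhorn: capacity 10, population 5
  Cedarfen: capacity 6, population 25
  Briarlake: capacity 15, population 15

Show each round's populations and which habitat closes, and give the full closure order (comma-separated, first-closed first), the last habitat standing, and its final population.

Round 1: Briarlake=15 Cedarfen=25 Elkhorn=5 Fernhollow=11 → close Cedarfen (overflow 19)
  25÷3 = 8 each, +1 to first 1
Round 2: Briarlake=24 Elkhorn=13 Fernhollow=19 → close Briarlake (overflow 9)
  24÷2 = 12 each, +1 to first 0
Round 3: Elkhorn=25 Fernhollow=31 → close Fernhollow (overflow 16)
  31÷1 = 31 each, +1 to first 0

Closure order: Cedarfen, Briarlake, Fernhollow
Last habitat: Elkhorn with 56 animals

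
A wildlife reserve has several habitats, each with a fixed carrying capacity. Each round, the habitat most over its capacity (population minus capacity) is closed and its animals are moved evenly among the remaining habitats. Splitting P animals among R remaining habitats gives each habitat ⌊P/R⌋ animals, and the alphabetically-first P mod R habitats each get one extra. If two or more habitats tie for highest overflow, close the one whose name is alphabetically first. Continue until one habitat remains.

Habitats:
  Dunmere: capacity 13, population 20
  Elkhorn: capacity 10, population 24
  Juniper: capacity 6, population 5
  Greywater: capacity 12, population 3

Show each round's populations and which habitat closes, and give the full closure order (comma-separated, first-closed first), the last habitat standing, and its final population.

Closure order: Elkhorn, Dunmere, Juniper
Last habitat: Greywater with 52 animals

Round 1: Dunmere=20 Elkhorn=24 Greywater=3 Juniper=5 → close Elkhorn (overflow 14)
  24÷3 = 8 each, +1 to first 0
Round 2: Dunmere=28 Greywater=11 Juniper=13 → close Dunmere (overflow 15)
  28÷2 = 14 each, +1 to first 0
Round 3: Greywater=25 Juniper=27 → close Juniper (overflow 21)
  27÷1 = 27 each, +1 to first 0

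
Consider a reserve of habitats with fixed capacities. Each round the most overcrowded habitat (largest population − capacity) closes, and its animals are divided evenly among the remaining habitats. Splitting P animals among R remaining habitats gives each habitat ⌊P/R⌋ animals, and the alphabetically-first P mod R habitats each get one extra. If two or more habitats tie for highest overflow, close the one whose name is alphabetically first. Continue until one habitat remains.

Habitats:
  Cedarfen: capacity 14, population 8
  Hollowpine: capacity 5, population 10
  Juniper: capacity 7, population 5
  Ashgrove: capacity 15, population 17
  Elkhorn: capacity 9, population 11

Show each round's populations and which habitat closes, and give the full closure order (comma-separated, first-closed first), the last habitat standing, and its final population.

Round 1: Ashgrove=17 Cedarfen=8 Elkhorn=11 Hollowpine=10 Juniper=5 → close Hollowpine (overflow 5)
  10÷4 = 2 each, +1 to first 2
Round 2: Ashgrove=20 Cedarfen=11 Elkhorn=13 Juniper=7 → close Ashgrove (overflow 5)
  20÷3 = 6 each, +1 to first 2
Round 3: Cedarfen=18 Elkhorn=20 Juniper=13 → close Elkhorn (overflow 11)
  20÷2 = 10 each, +1 to first 0
Round 4: Cedarfen=28 Juniper=23 → close Juniper (overflow 16)
  23÷1 = 23 each, +1 to first 0

Closure order: Hollowpine, Ashgrove, Elkhorn, Juniper
Last habitat: Cedarfen with 51 animals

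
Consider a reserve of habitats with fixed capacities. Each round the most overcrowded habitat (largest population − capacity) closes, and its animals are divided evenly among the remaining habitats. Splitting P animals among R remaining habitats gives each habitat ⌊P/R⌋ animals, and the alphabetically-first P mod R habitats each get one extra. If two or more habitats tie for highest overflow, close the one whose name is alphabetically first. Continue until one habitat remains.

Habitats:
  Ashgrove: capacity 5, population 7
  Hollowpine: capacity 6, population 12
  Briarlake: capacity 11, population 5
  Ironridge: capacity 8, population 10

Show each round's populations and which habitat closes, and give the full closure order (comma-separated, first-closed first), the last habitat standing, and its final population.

Closure order: Hollowpine, Ashgrove, Ironridge
Last habitat: Briarlake with 34 animals

Round 1: Ashgrove=7 Briarlake=5 Hollowpine=12 Ironridge=10 → close Hollowpine (overflow 6)
  12÷3 = 4 each, +1 to first 0
Round 2: Ashgrove=11 Briarlake=9 Ironridge=14 → close Ashgrove (overflow 6)
  11÷2 = 5 each, +1 to first 1
Round 3: Briarlake=15 Ironridge=19 → close Ironridge (overflow 11)
  19÷1 = 19 each, +1 to first 0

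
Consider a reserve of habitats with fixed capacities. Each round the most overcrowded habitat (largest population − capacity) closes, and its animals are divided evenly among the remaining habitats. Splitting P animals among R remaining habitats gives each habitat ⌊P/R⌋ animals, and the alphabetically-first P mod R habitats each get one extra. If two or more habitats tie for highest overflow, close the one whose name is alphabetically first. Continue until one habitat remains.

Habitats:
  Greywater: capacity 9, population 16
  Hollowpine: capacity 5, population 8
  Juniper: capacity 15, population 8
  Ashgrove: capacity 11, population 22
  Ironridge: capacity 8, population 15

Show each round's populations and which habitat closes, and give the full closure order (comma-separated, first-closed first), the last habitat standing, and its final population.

Closure order: Ashgrove, Greywater, Ironridge, Hollowpine
Last habitat: Juniper with 69 animals

Round 1: Ashgrove=22 Greywater=16 Hollowpine=8 Ironridge=15 Juniper=8 → close Ashgrove (overflow 11)
  22÷4 = 5 each, +1 to first 2
Round 2: Greywater=22 Hollowpine=14 Ironridge=20 Juniper=13 → close Greywater (overflow 13)
  22÷3 = 7 each, +1 to first 1
Round 3: Hollowpine=22 Ironridge=27 Juniper=20 → close Ironridge (overflow 19)
  27÷2 = 13 each, +1 to first 1
Round 4: Hollowpine=36 Juniper=33 → close Hollowpine (overflow 31)
  36÷1 = 36 each, +1 to first 0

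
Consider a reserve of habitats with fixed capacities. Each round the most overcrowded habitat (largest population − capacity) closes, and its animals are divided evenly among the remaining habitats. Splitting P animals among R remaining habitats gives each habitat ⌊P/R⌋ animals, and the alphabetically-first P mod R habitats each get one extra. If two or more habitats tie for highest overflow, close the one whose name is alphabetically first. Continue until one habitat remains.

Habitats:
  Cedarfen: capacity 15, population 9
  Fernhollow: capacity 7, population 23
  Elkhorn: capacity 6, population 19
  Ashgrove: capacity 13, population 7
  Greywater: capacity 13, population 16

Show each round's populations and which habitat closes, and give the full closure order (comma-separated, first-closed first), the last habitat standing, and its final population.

Closure order: Fernhollow, Elkhorn, Greywater, Ashgrove
Last habitat: Cedarfen with 74 animals

Round 1: Ashgrove=7 Cedarfen=9 Elkhorn=19 Fernhollow=23 Greywater=16 → close Fernhollow (overflow 16)
  23÷4 = 5 each, +1 to first 3
Round 2: Ashgrove=13 Cedarfen=15 Elkhorn=25 Greywater=21 → close Elkhorn (overflow 19)
  25÷3 = 8 each, +1 to first 1
Round 3: Ashgrove=22 Cedarfen=23 Greywater=29 → close Greywater (overflow 16)
  29÷2 = 14 each, +1 to first 1
Round 4: Ashgrove=37 Cedarfen=37 → close Ashgrove (overflow 24)
  37÷1 = 37 each, +1 to first 0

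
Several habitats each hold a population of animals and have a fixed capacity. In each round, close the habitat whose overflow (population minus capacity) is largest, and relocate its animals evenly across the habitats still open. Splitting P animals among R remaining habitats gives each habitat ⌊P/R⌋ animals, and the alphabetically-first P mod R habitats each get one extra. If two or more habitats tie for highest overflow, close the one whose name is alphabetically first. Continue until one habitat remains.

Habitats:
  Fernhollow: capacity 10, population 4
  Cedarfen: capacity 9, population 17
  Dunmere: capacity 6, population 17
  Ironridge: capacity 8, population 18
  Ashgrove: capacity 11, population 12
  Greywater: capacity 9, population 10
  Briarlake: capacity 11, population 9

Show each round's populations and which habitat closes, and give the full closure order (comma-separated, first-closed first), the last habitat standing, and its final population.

Closure order: Dunmere, Ironridge, Cedarfen, Ashgrove, Greywater, Briarlake
Last habitat: Fernhollow with 87 animals

Round 1: Ashgrove=12 Briarlake=9 Cedarfen=17 Dunmere=17 Fernhollow=4 Greywater=10 Ironridge=18 → close Dunmere (overflow 11)
  17÷6 = 2 each, +1 to first 5
Round 2: Ashgrove=15 Briarlake=12 Cedarfen=20 Fernhollow=7 Greywater=13 Ironridge=20 → close Ironridge (overflow 12)
  20÷5 = 4 each, +1 to first 0
Round 3: Ashgrove=19 Briarlake=16 Cedarfen=24 Fernhollow=11 Greywater=17 → close Cedarfen (overflow 15)
  24÷4 = 6 each, +1 to first 0
Round 4: Ashgrove=25 Briarlake=22 Fernhollow=17 Greywater=23 → close Ashgrove (overflow 14)
  25÷3 = 8 each, +1 to first 1
Round 5: Briarlake=31 Fernhollow=25 Greywater=31 → close Greywater (overflow 22)
  31÷2 = 15 each, +1 to first 1
Round 6: Briarlake=47 Fernhollow=40 → close Briarlake (overflow 36)
  47÷1 = 47 each, +1 to first 0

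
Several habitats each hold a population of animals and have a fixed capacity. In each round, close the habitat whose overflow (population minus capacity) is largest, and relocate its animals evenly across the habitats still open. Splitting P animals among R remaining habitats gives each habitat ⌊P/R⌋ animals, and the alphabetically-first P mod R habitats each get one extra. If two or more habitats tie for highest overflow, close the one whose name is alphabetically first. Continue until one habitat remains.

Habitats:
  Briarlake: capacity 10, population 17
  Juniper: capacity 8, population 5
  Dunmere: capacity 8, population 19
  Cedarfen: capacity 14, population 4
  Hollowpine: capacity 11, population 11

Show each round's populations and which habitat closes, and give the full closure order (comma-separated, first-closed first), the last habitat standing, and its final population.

Round 1: Briarlake=17 Cedarfen=4 Dunmere=19 Hollowpine=11 Juniper=5 → close Dunmere (overflow 11)
  19÷4 = 4 each, +1 to first 3
Round 2: Briarlake=22 Cedarfen=9 Hollowpine=16 Juniper=9 → close Briarlake (overflow 12)
  22÷3 = 7 each, +1 to first 1
Round 3: Cedarfen=17 Hollowpine=23 Juniper=16 → close Hollowpine (overflow 12)
  23÷2 = 11 each, +1 to first 1
Round 4: Cedarfen=29 Juniper=27 → close Juniper (overflow 19)
  27÷1 = 27 each, +1 to first 0

Closure order: Dunmere, Briarlake, Hollowpine, Juniper
Last habitat: Cedarfen with 56 animals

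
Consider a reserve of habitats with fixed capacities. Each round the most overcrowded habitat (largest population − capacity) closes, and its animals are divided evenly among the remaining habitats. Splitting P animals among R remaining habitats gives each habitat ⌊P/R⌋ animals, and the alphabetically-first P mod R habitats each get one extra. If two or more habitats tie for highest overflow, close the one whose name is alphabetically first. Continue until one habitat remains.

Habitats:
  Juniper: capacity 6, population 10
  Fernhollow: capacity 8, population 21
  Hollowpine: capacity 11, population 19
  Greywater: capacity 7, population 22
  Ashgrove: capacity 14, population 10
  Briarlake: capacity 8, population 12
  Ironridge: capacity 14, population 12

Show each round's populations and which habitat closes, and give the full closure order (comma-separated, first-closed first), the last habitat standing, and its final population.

Round 1: Ashgrove=10 Briarlake=12 Fernhollow=21 Greywater=22 Hollowpine=19 Ironridge=12 Juniper=10 → close Greywater (overflow 15)
  22÷6 = 3 each, +1 to first 4
Round 2: Ashgrove=14 Briarlake=16 Fernhollow=25 Hollowpine=23 Ironridge=15 Juniper=13 → close Fernhollow (overflow 17)
  25÷5 = 5 each, +1 to first 0
Round 3: Ashgrove=19 Briarlake=21 Hollowpine=28 Ironridge=20 Juniper=18 → close Hollowpine (overflow 17)
  28÷4 = 7 each, +1 to first 0
Round 4: Ashgrove=26 Briarlake=28 Ironridge=27 Juniper=25 → close Briarlake (overflow 20)
  28÷3 = 9 each, +1 to first 1
Round 5: Ashgrove=36 Ironridge=36 Juniper=34 → close Juniper (overflow 28)
  34÷2 = 17 each, +1 to first 0
Round 6: Ashgrove=53 Ironridge=53 → close Ashgrove (overflow 39)
  53÷1 = 53 each, +1 to first 0

Closure order: Greywater, Fernhollow, Hollowpine, Briarlake, Juniper, Ashgrove
Last habitat: Ironridge with 106 animals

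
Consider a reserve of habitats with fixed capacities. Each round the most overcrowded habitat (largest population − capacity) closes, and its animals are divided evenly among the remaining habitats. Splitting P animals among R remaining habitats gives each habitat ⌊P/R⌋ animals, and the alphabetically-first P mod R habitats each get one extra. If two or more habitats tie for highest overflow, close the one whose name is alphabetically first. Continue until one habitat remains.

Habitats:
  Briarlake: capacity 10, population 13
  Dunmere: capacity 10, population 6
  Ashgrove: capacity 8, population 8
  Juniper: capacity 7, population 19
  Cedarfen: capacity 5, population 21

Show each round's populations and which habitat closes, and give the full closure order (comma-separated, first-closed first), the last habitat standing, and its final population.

Closure order: Cedarfen, Juniper, Briarlake, Ashgrove
Last habitat: Dunmere with 67 animals

Round 1: Ashgrove=8 Briarlake=13 Cedarfen=21 Dunmere=6 Juniper=19 → close Cedarfen (overflow 16)
  21÷4 = 5 each, +1 to first 1
Round 2: Ashgrove=14 Briarlake=18 Dunmere=11 Juniper=24 → close Juniper (overflow 17)
  24÷3 = 8 each, +1 to first 0
Round 3: Ashgrove=22 Briarlake=26 Dunmere=19 → close Briarlake (overflow 16)
  26÷2 = 13 each, +1 to first 0
Round 4: Ashgrove=35 Dunmere=32 → close Ashgrove (overflow 27)
  35÷1 = 35 each, +1 to first 0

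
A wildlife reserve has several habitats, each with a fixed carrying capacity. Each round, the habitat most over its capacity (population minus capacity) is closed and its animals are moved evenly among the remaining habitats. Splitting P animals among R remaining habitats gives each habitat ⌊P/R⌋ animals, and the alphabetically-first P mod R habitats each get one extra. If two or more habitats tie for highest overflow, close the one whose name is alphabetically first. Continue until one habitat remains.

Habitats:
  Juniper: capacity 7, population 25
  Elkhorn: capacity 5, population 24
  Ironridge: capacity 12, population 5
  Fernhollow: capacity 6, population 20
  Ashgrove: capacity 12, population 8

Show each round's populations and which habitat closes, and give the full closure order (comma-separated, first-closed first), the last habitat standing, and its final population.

Round 1: Ashgrove=8 Elkhorn=24 Fernhollow=20 Ironridge=5 Juniper=25 → close Elkhorn (overflow 19)
  24÷4 = 6 each, +1 to first 0
Round 2: Ashgrove=14 Fernhollow=26 Ironridge=11 Juniper=31 → close Juniper (overflow 24)
  31÷3 = 10 each, +1 to first 1
Round 3: Ashgrove=25 Fernhollow=36 Ironridge=21 → close Fernhollow (overflow 30)
  36÷2 = 18 each, +1 to first 0
Round 4: Ashgrove=43 Ironridge=39 → close Ashgrove (overflow 31)
  43÷1 = 43 each, +1 to first 0

Closure order: Elkhorn, Juniper, Fernhollow, Ashgrove
Last habitat: Ironridge with 82 animals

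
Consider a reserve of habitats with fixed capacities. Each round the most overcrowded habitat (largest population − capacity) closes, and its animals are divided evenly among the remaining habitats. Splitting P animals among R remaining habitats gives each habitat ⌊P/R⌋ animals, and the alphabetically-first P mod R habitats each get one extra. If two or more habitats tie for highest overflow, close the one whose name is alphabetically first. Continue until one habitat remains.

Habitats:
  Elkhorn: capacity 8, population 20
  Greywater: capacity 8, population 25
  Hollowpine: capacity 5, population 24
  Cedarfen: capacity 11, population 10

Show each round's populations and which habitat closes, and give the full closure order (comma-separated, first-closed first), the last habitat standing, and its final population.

Round 1: Cedarfen=10 Elkhorn=20 Greywater=25 Hollowpine=24 → close Hollowpine (overflow 19)
  24÷3 = 8 each, +1 to first 0
Round 2: Cedarfen=18 Elkhorn=28 Greywater=33 → close Greywater (overflow 25)
  33÷2 = 16 each, +1 to first 1
Round 3: Cedarfen=35 Elkhorn=44 → close Elkhorn (overflow 36)
  44÷1 = 44 each, +1 to first 0

Closure order: Hollowpine, Greywater, Elkhorn
Last habitat: Cedarfen with 79 animals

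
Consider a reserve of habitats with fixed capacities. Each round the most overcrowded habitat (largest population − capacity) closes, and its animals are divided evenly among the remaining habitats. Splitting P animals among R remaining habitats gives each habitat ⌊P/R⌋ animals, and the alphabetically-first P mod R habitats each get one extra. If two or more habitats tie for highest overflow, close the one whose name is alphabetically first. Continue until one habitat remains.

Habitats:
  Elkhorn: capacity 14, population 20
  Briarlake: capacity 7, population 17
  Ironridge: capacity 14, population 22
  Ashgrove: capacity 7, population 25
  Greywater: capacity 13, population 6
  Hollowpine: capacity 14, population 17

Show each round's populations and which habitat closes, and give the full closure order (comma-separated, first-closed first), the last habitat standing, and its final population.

Closure order: Ashgrove, Briarlake, Ironridge, Elkhorn, Hollowpine
Last habitat: Greywater with 107 animals

Round 1: Ashgrove=25 Briarlake=17 Elkhorn=20 Greywater=6 Hollowpine=17 Ironridge=22 → close Ashgrove (overflow 18)
  25÷5 = 5 each, +1 to first 0
Round 2: Briarlake=22 Elkhorn=25 Greywater=11 Hollowpine=22 Ironridge=27 → close Briarlake (overflow 15)
  22÷4 = 5 each, +1 to first 2
Round 3: Elkhorn=31 Greywater=17 Hollowpine=27 Ironridge=32 → close Ironridge (overflow 18)
  32÷3 = 10 each, +1 to first 2
Round 4: Elkhorn=42 Greywater=28 Hollowpine=37 → close Elkhorn (overflow 28)
  42÷2 = 21 each, +1 to first 0
Round 5: Greywater=49 Hollowpine=58 → close Hollowpine (overflow 44)
  58÷1 = 58 each, +1 to first 0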